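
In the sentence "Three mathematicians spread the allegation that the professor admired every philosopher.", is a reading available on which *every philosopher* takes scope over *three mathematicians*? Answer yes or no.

*every philosopher* occurs within the complex NP *the allegation that the professor admired every philosopher*.
A that-clause complement to a noun is an island; QR cannot cross the NP boundary.
*every philosopher* > *three mathematicians* would require crossing that boundary, which is illicit.

No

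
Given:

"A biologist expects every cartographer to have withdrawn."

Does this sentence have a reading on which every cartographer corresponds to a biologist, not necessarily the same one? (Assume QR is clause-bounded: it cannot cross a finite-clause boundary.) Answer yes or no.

Yes

The paraphrase describes the scope ordering *every cartographer* > *a biologist*.
The ECM infinitive is scope-transparent — *every cartographer* is free to raise above *a biologist*.
Clause-internal QR can adjoin the lower DP above the subject, yielding the inverse reading.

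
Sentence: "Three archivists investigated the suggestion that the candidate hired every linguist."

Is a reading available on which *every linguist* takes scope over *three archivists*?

No

*every linguist* occurs within the complex NP *the suggestion that the candidate hired every linguist*.
The complex NP is opaque for QR — the quantifier is frozen inside the noun's complement.
So *every linguist* cannot raise to a position above *three archivists*.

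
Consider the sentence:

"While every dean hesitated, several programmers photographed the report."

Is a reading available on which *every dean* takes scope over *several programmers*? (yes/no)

No

The DP *every dean* is contained in the adjunct clause *while every dean hesitated*.
Adverbial clauses are not L-marked, so they are barriers for QR — the quantifier cannot escape the adjunct.
So the wide-scope reading for *every dean* is blocked.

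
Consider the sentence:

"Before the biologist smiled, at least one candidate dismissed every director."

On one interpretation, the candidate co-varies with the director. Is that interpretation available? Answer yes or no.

Yes

That reading corresponds to *every director* > *at least one candidate*.
*every director* is a matrix argument; the adjunct is an island but the target quantifier is outside it.
Clause-internal QR can adjoin the lower DP above the subject, yielding the inverse reading.
The sentence is scopally ambiguous between *at least one candidate* > *every director* and *every director* > *at least one candidate*.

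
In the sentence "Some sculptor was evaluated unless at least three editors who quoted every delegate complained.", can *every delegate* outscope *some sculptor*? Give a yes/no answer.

Structurally, *every delegate* is inside the relative clause *who quoted every delegate*, which is itself inside the adjunct *unless at least three editors who quoted every delegate complained*.
The quantifier would have to escape first the RC and then the adjunct — two independent island violations.
*every delegate* > *some sculptor* would require crossing that boundary, which is illicit.

No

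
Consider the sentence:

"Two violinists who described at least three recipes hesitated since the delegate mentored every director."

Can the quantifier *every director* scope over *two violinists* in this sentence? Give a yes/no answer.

No

Structurally, *every director* is inside the adjunct clause *since the delegate mentored every director*.
Since the clause is an adjunct (not a complement), the Adjunct Condition blocks QR across its edge.
*every director* is confined to the island and cannot take scope over *two violinists*.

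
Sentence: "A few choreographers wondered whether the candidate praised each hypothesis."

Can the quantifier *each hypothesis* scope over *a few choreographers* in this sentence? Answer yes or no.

No

The target quantifier *each hypothesis* is part of the embedded question *whether the candidate praised each hypothesis*.
Embedded wh-clauses are opaque for QR, so the quantifier stays inside the question.
*each hypothesis* > *a few choreographers* would require crossing that boundary, which is illicit.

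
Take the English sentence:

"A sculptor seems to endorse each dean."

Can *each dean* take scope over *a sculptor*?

Infinitival complements of raising predicates do not block QR; *each dean* and *a sculptor* are effectively clausemates.
QR within a single clause is free, so the lower quantifier may take scope over the higher one.
Both orderings are possible: *a sculptor* > *each dean* and *each dean* > *a sculptor*.

Yes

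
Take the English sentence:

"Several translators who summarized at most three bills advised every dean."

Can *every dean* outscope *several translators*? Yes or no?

Yes

Although the sentence contains a relative clause (*who summarized at most three bills*), *every dean* is outside it, in the matrix VP.
Nothing blocks QR of the lower DP to a position above the higher one, so inverse scope is available.
Both orderings are possible: *several translators* > *every dean* and *every dean* > *several translators*.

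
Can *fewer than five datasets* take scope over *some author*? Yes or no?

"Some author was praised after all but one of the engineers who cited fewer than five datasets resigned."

No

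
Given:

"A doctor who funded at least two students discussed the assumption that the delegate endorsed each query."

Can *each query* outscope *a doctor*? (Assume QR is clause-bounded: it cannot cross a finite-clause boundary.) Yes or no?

No

*each query* is embedded in the complex NP *the assumption that the delegate endorsed each query*.
Since the clause is the complement of a nominal head, the CNPC blocks scope extraction.
*each query* is confined to the island and cannot take scope over *a doctor*.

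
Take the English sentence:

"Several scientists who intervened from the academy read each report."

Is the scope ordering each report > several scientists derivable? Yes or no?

*each report* sits in the matrix clause, not in the relative clause on *several scientists*.
Ordinary QR to a clause-peripheral position gives the wide-scope LF for the lower DP.

Yes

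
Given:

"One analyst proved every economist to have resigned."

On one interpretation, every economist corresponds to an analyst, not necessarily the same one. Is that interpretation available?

Yes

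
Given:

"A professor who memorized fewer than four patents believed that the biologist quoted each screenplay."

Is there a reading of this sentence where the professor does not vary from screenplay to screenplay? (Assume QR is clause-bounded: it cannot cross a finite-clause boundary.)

Yes

The described interpretation is the *a professor* > *each screenplay* scoping.
Nothing needs to raise for *a professor* > *each screenplay*, so no island constraint is at stake.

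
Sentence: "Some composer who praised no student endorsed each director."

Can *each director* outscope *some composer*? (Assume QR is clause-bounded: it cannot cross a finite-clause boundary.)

Yes

The RC *who praised no student* is an island, but *each director* is not inside it — it is the matrix object, a clausemate of *some composer*.
With no island boundary between them, the object can take inverse scope over the subject via ordinary QR within the clause.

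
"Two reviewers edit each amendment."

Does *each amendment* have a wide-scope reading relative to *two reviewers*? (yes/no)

Yes

Both DPs are arguments of the same predicate; there is no clause or island boundary between them.
No island intervenes, so both surface and inverse scope are derivable.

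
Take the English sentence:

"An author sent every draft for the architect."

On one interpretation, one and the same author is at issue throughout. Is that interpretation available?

Yes

That reading corresponds to *an author* > *every draft*.
Nothing needs to raise for *an author* > *every draft*, so no island constraint is at stake.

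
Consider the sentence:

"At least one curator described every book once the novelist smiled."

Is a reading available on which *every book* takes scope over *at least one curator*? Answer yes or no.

Yes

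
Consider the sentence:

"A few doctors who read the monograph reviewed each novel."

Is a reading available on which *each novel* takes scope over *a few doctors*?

Yes

The relative clause *who read the monograph* modifies *a few doctors*, but *each novel* is not inside that relative clause — it is an argument of the matrix verb.
With no island boundary between them, the object can take inverse scope over the subject via ordinary QR within the clause.
The sentence is scopally ambiguous between *a few doctors* > *each novel* and *each novel* > *a few doctors*.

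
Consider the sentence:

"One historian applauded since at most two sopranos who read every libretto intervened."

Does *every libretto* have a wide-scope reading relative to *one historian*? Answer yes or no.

*every libretto* sits inside the relative clause *who read every libretto*, which is itself inside the adjunct *since at most two sopranos who read every libretto intervened*.
Two island boundaries intervene — the relative clause and the adjunct. Either alone would block QR.
So *every libretto* cannot raise high enough to outscope *one historian*; only the surface ordering *one historian* > *every libretto* is available.

No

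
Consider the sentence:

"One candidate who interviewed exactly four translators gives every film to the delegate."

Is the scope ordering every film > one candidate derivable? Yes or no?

Yes

The RC *who interviewed exactly four translators* is an island, but *every film* is not inside it — it is the matrix object, a clausemate of *one candidate*.
No island intervenes, so both surface and inverse scope are derivable.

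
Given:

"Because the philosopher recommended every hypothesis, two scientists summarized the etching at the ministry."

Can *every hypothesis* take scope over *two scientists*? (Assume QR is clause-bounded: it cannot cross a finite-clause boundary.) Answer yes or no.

No

*every hypothesis* is embedded in the adjunct clause *because the philosopher recommended every hypothesis*.
Adjunct clauses are scope islands: a quantifier inside an adjunct cannot raise into the matrix clause.
So *every hypothesis* cannot raise to a position above *two scientists*.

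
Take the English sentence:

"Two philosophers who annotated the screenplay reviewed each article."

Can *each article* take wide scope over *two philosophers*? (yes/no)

Yes

Although the sentence contains a relative clause (*who annotated the screenplay*), *each article* is outside it, in the matrix VP.
Clause-internal QR can adjoin the lower DP above the subject, yielding the inverse reading.
Both orderings are possible: *two philosophers* > *each article* and *each article* > *two philosophers*.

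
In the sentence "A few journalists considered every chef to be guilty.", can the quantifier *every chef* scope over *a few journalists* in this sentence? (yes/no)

This is an ECM construction: *every chef* is the infinitival subject, Case-marked by the matrix verb, and the infinitive is transparent for QR.
Clause-internal QR can adjoin the lower DP above the subject, yielding the inverse reading.

Yes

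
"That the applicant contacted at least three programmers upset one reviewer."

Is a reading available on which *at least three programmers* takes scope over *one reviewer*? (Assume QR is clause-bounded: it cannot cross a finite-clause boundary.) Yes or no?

No

The target quantifier *at least three programmers* is part of the sentential subject *that the applicant contacted at least three programmers*.
Sentential subjects are islands: a quantifier inside the subject clause cannot raise over the matrix predicate.
There is no licit LF on which *at least three programmers* c-commands *one reviewer*.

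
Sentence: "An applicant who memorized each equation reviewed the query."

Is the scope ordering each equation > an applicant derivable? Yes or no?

No

The target quantifier *each equation* is part of the relative clause *who memorized each equation*.
A relative clause is a scope island — quantifier raising cannot cross its boundary.
The inverse ordering *each equation* > *an applicant* is therefore underivable.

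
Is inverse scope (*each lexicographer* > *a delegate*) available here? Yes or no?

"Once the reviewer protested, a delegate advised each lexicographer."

Neither queried DP is inside the adjunct, so the adjunct-island constraint does not apply.
Clause-internal QR can adjoin the lower DP above the subject, yielding the inverse reading.
Both orderings are possible: *a delegate* > *each lexicographer* and *each lexicographer* > *a delegate*.

Yes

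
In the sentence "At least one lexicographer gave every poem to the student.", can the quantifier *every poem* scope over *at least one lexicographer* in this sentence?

Yes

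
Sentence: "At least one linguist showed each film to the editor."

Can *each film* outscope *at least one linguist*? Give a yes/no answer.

*each film* and *at least one linguist* are in the same minimal clause.
Ordinary QR to a clause-peripheral position gives the wide-scope LF for the lower DP.

Yes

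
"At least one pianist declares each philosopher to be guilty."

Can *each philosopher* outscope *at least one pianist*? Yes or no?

This is an ECM construction: *each philosopher* is the infinitival subject, Case-marked by the matrix verb, and the infinitive is transparent for QR.
Ordinary QR to a clause-peripheral position gives the wide-scope LF for the lower DP.

Yes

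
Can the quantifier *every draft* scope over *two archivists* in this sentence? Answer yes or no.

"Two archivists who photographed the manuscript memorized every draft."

The RC *who photographed the manuscript* is an island, but *every draft* is not inside it — it is the matrix object, a clausemate of *two archivists*.
Ordinary QR to a clause-peripheral position gives the wide-scope LF for the lower DP.

Yes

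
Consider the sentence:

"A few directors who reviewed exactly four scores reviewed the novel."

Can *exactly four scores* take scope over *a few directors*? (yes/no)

No

The DP *exactly four scores* is contained in the relative clause *who reviewed exactly four scores*.
QR out of a relative clause is ruled out by the relative-clause island constraint.
*exactly four scores* is confined to the island and cannot take scope over *a few directors*.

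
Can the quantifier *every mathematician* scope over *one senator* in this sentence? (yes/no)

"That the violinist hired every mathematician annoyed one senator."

The target quantifier *every mathematician* is part of the sentential subject *that the violinist hired every mathematician*.
The Sentential Subject Constraint rules out raising the quantifier out of the that-clause subject.
*every mathematician* > *one senator* would require crossing that boundary, which is illicit.

No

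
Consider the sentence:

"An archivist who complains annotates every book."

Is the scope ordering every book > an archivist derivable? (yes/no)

The RC *who complains* is an island, but *every book* is not inside it — it is the matrix object, a clausemate of *an archivist*.
Since no island is crossed, the inverse ordering is licensed alongside surface scope.

Yes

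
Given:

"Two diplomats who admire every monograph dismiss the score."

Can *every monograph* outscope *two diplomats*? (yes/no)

*every monograph* occurs within the relative clause *who admire every monograph*.
QR out of a relative clause is ruled out by the relative-clause island constraint.
There is no licit LF on which *every monograph* c-commands *two diplomats*.

No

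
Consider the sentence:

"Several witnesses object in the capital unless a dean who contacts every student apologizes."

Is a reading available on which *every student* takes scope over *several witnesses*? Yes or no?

*every student* occurs within the relative clause *who contacts every student*, which is itself inside the adjunct *unless a dean who contacts every student apologizes*.
The quantifier would have to escape first the RC and then the adjunct — two independent island violations.
*every student* > *several witnesses* would require crossing that boundary, which is illicit.

No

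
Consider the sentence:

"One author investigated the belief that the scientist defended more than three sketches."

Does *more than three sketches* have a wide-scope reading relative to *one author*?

*more than three sketches* sits inside the complex NP *the belief that the scientist defended more than three sketches*.
The Complex NP Constraint bars QR out of the complement clause of a noun.
The inverse ordering *more than three sketches* > *one author* is therefore underivable.

No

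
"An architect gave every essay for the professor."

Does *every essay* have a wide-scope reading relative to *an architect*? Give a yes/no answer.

*every essay* and *an architect* are in the same minimal clause.
Nothing blocks QR of the lower DP to a position above the higher one, so inverse scope is available.

Yes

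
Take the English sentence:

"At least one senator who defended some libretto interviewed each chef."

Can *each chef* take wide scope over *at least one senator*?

*each chef* sits in the matrix clause, not in the relative clause on *at least one senator*.
QR within a single clause is free, so the lower quantifier may take scope over the higher one.

Yes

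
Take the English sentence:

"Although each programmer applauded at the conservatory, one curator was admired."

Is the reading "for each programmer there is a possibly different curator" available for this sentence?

No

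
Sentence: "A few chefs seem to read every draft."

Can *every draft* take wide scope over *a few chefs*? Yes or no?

Yes

Raising constructions are monoclausal for scope purposes; *every draft* is not separated from *a few chefs* by any island.
Nothing blocks QR of the lower DP to a position above the higher one, so inverse scope is available.
So *every draft* > *a few chefs* is among the available readings.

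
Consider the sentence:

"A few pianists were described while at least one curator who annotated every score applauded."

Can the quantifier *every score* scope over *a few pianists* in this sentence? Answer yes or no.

The target quantifier *every score* is part of the relative clause *who annotated every score*, which is itself inside the adjunct *while at least one curator who annotated every score applauded*.
Both the relative clause and the enclosing adjunct are scope islands; QR cannot cross either.
*every score* is confined to the island and cannot take scope over *a few pianists*.

No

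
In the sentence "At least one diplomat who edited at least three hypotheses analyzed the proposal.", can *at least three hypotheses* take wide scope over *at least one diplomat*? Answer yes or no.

No

Structurally, *at least three hypotheses* is inside the relative clause *who edited at least three hypotheses*.
A relative clause is a scope island — quantifier raising cannot cross its boundary.
*at least three hypotheses* is confined to the island and cannot take scope over *at least one diplomat*.
(Only the surface reading survives: one fixed diplomat with respect to all the relevant hypotheses.)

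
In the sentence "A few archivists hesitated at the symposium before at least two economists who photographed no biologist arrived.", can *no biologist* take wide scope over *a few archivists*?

The DP *no biologist* is contained in the relative clause *who photographed no biologist*, which is itself inside the adjunct *before at least two economists who photographed no biologist arrived*.
Both the relative clause and the enclosing adjunct are scope islands; QR cannot cross either.
There is no licit LF on which *no biologist* c-commands *a few archivists*.

No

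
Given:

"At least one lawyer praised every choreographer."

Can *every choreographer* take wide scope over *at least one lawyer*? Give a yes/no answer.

*every choreographer* is the matrix object and *at least one lawyer* the matrix subject; the two are clausemates.
QR within a single clause is free, so the lower quantifier may take scope over the higher one.

Yes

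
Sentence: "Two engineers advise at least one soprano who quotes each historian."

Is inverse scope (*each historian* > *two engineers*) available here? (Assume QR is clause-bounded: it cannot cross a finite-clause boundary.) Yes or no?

Structurally, *each historian* is inside the relative clause *who quotes each historian* modifying *at least one soprano*.
A relative clause is a scope island — quantifier raising cannot cross its boundary.
So *each historian* cannot raise high enough to outscope *two engineers*; only the surface ordering *two engineers* > *each historian* is available.

No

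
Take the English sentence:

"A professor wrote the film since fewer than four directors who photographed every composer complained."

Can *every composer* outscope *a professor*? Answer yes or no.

No

*every composer* occurs within the relative clause *who photographed every composer*, which is itself inside the adjunct *since fewer than four directors who photographed every composer complained*.
Two island boundaries intervene — the relative clause and the adjunct. Either alone would block QR.
There is no licit LF on which *every composer* c-commands *a professor*.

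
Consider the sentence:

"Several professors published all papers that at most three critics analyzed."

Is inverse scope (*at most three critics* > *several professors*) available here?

No

*at most three critics* sits inside the relative clause *that at most three critics analyzed* modifying *all papers*.
QR out of a relative clause is ruled out by the relative-clause island constraint.
There is no licit LF on which *at most three critics* c-commands *several professors*.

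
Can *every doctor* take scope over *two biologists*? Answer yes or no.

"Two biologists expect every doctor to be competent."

*every doctor* is the subject of an ECM infinitive — the infinitival complement of an ECM verb is not a scope island, so *every doctor* can raise into the matrix clause.
No island intervenes, so both surface and inverse scope are derivable.

Yes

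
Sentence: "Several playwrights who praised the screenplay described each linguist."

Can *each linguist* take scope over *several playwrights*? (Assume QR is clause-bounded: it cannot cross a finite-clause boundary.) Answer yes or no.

Yes

*each linguist* sits in the matrix clause, not in the relative clause on *several playwrights*.
No island intervenes, so both surface and inverse scope are derivable.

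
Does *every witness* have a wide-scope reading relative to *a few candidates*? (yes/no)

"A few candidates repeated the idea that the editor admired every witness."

No

*every witness* is embedded in the complex NP *the idea that the editor admired every witness*.
The complex NP is opaque for QR — the quantifier is frozen inside the noun's complement.
So the wide-scope reading for *every witness* is blocked.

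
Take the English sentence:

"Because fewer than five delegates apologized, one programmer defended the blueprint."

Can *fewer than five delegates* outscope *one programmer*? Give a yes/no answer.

No

The DP *fewer than five delegates* is contained in the adjunct clause *because fewer than five delegates apologized*.
Adjuncts are opaque for quantifier raising; a quantifier in an adjunct stays inside it.
*fewer than five delegates* is confined to the island and cannot take scope over *one programmer*.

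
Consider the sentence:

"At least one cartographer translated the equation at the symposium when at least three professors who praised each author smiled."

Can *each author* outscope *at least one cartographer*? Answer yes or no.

No

*each author* sits inside the relative clause *who praised each author*, which is itself inside the adjunct *when at least three professors who praised each author smiled*.
The quantifier would have to escape first the RC and then the adjunct — two independent island violations.
*each author* > *at least one cartographer* would require crossing that boundary, which is illicit.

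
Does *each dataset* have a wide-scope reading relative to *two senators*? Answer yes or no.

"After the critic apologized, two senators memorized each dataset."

The adjunct clause does not contain *each dataset*, which is the matrix object.
Since no island is crossed, the inverse ordering is licensed alongside surface scope.
Both orderings are possible: *two senators* > *each dataset* and *each dataset* > *two senators*.

Yes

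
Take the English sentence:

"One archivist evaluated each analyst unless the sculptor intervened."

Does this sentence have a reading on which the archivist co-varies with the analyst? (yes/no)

Yes

That reading corresponds to *each analyst* > *one archivist*.
Neither queried DP is inside the adjunct, so the adjunct-island constraint does not apply.
No island intervenes, so both surface and inverse scope are derivable.
The sentence is scopally ambiguous between *one archivist* > *each analyst* and *each analyst* > *one archivist*.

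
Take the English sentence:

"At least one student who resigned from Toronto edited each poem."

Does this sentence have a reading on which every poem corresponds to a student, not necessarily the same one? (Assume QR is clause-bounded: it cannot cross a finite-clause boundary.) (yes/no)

That reading corresponds to *each poem* > *at least one student*.
The relative clause *who resigned from Toronto* modifies *at least one student*, but *each poem* is not inside that relative clause — it is an argument of the matrix verb.
Clause-internal QR can adjoin the lower DP above the subject, yielding the inverse reading.

Yes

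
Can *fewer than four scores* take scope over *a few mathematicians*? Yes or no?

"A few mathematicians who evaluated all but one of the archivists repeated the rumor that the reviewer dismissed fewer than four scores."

No

The DP *fewer than four scores* is contained in the complex NP *the rumor that the reviewer dismissed fewer than four scores*.
The Complex NP Constraint bars QR out of the complement clause of a noun.
Hence only narrow scope for *fewer than four scores* (under *a few mathematicians*) survives.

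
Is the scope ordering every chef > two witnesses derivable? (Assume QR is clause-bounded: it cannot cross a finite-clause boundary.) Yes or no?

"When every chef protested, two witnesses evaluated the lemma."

*every chef* occurs within the adjunct clause *when every chef protested*.
The adjunct-island constraint bars QR out of an adverbial clause.
So *every chef* cannot raise to a position above *two witnesses*.

No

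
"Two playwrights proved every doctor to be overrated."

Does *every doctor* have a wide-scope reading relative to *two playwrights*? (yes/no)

ECM infinitives lack a CP barrier, so *every doctor* can QR over the matrix subject *two playwrights*.
Ordinary QR to a clause-peripheral position gives the wide-scope LF for the lower DP.

Yes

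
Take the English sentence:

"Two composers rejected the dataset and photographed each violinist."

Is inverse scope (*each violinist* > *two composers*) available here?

No

The target quantifier *each violinist* is part of one conjunct of the coordinate structure (*photographed each violinist*).
Coordinate structures are islands for non-across-the-board movement, QR included.
There is no licit LF on which *each violinist* c-commands *two composers*.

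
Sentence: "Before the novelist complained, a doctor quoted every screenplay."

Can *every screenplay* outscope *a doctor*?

Yes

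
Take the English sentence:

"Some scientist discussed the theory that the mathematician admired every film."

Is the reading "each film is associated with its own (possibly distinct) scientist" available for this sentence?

No

This is the *every film* > *some scientist* reading.
*every film* sits inside the complex NP *the theory that the mathematician admired every film*.
The Complex NP Constraint bars QR out of the complement clause of a noun.
*every film* > *some scientist* would require crossing that boundary, which is illicit.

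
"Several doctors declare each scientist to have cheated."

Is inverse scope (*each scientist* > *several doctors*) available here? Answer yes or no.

*each scientist* is the subject of an ECM infinitive — the infinitival complement of an ECM verb is not a scope island, so *each scientist* can raise into the matrix clause.
Clause-internal QR can adjoin the lower DP above the subject, yielding the inverse reading.

Yes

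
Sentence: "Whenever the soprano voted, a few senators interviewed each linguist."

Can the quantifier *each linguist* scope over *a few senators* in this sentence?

Yes

*each linguist* is a matrix argument; the adjunct is an island but the target quantifier is outside it.
QR within a single clause is free, so the lower quantifier may take scope over the higher one.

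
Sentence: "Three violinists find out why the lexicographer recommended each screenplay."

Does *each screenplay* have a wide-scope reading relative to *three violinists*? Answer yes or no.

No

The target quantifier *each screenplay* is part of the embedded question *why the lexicographer recommended each screenplay*.
The wh-island constraint blocks QR out of an embedded interrogative.
*each screenplay* is confined to the island and cannot take scope over *three violinists*.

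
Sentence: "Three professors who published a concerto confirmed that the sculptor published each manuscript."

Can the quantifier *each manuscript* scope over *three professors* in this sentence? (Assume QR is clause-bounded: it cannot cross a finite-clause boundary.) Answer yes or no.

No

The target quantifier *each manuscript* is part of the finite complement clause *that the sculptor published each manuscript*.
Given the clause-boundedness assumption, QR cannot cross the finite CP into the matrix.
*each manuscript* is confined to the island and cannot take scope over *three professors*.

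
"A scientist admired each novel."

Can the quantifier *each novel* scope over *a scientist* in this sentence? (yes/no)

Yes

*each novel* is the matrix object and *a scientist* the matrix subject; the two are clausemates.
Nothing blocks QR of the lower DP to a position above the higher one, so inverse scope is available.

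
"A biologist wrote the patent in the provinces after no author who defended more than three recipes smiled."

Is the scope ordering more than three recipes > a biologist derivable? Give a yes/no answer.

*more than three recipes* sits inside the relative clause *who defended more than three recipes*, which is itself inside the adjunct *after no author who defended more than three recipes smiled*.
Both the relative clause and the enclosing adjunct are scope islands; QR cannot cross either.
Hence only narrow scope for *more than three recipes* (under *a biologist*) survives.

No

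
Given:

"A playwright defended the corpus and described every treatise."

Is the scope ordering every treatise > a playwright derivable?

No

*every treatise* sits inside one conjunct of the coordinate structure (*described every treatise*).
Coordinate structures are islands for non-across-the-board movement, QR included.
The inverse ordering *every treatise* > *a playwright* is therefore underivable.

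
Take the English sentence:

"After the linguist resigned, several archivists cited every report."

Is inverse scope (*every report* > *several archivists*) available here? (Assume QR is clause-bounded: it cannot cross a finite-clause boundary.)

The adjunct island is irrelevant here — *every report* and *several archivists* are both in the matrix clause.
Nothing blocks QR of the lower DP to a position above the higher one, so inverse scope is available.

Yes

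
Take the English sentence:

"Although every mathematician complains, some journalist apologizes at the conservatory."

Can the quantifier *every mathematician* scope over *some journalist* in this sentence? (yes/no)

The DP *every mathematician* is contained in the adjunct clause *although every mathematician complains*.
The adjunct-island constraint bars QR out of an adverbial clause.
So *every mathematician* cannot raise to a position above *some journalist*.

No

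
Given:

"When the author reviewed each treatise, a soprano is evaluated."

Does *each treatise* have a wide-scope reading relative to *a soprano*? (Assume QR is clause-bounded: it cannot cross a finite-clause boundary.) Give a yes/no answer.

*each treatise* occurs within the adjunct clause *when the author reviewed each treatise*.
Adverbial clauses are not L-marked, so they are barriers for QR — the quantifier cannot escape the adjunct.
*each treatise* > *a soprano* would require crossing that boundary, which is illicit.

No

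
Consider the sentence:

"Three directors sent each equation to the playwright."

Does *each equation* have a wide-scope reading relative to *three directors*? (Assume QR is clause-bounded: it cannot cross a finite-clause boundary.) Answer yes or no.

Yes

Both DPs are arguments of the same predicate; there is no clause or island boundary between them.
Since no island is crossed, the inverse ordering is licensed alongside surface scope.
The sentence is scopally ambiguous between *three directors* > *each equation* and *each equation* > *three directors*.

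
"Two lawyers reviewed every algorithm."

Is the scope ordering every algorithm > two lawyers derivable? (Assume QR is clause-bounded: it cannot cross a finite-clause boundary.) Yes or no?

Yes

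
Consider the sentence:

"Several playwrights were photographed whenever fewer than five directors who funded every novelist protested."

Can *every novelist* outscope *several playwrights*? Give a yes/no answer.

The DP *every novelist* is contained in the relative clause *who funded every novelist*, which is itself inside the adjunct *whenever fewer than five directors who funded every novelist protested*.
Two island boundaries intervene — the relative clause and the adjunct. Either alone would block QR.
So *every novelist* cannot raise to a position above *several playwrights*.

No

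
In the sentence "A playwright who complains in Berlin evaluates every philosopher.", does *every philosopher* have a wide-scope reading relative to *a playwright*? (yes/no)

Although the sentence contains a relative clause (*who complains in Berlin*), *every philosopher* is outside it, in the matrix VP.
Since no island is crossed, the inverse ordering is licensed alongside surface scope.
So *every philosopher* > *a playwright* is among the available readings.

Yes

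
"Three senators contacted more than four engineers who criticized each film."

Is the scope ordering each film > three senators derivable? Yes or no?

No

Structurally, *each film* is inside the relative clause *who criticized each film* modifying *more than four engineers*.
A relative clause is a scope island — quantifier raising cannot cross its boundary.
So *each film* cannot raise high enough to outscope *three senators*; only the surface ordering *three senators* > *each film* is available.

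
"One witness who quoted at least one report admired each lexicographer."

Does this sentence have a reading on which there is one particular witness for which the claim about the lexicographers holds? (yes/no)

This is the *one witness* > *each lexicographer* reading.
That is the surface-scope ordering, which is always one of the available readings — island constraints only ever restrict inverse scope.

Yes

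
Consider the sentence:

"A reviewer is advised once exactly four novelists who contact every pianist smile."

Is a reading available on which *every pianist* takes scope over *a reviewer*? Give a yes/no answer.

No

The DP *every pianist* is contained in the relative clause *who contact every pianist*, which is itself inside the adjunct *once exactly four novelists who contact every pianist smile*.
The quantifier would have to escape first the RC and then the adjunct — two independent island violations.
*every pianist* > *a reviewer* would require crossing that boundary, which is illicit.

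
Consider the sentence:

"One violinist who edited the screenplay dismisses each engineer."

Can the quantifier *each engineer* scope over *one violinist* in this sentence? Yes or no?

*each engineer* sits in the matrix clause, not in the relative clause on *one violinist*.
No island intervenes, so both surface and inverse scope are derivable.

Yes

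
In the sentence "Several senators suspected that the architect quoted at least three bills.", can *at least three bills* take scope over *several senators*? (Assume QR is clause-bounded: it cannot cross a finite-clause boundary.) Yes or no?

No

*at least three bills* occurs within the finite complement clause *that the architect quoted at least three bills*.
Finite CP is the ceiling for QR here, by assumption.
So the wide-scope reading for *at least three bills* is blocked.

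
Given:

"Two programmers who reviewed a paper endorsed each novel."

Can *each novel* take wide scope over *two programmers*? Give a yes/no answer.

Although the sentence contains a relative clause (*who reviewed a paper*), *each novel* is outside it, in the matrix VP.
No island intervenes, so both surface and inverse scope are derivable.
The sentence is scopally ambiguous between *two programmers* > *each novel* and *each novel* > *two programmers*.

Yes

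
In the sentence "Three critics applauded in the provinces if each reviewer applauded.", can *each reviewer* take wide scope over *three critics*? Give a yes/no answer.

No

*each reviewer* sits inside the adjunct clause *if each reviewer applauded*.
Adjunct clauses are scope islands: a quantifier inside an adjunct cannot raise into the matrix clause.
So *each reviewer* cannot raise high enough to outscope *three critics*; only the surface ordering *three critics* > *each reviewer* is available.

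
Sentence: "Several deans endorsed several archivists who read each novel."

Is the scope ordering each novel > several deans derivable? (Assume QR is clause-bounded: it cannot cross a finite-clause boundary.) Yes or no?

No

*each novel* occurs within the relative clause *who read each novel* modifying *several archivists*.
QR out of a relative clause is ruled out by the relative-clause island constraint.
So the wide-scope reading for *each novel* is blocked.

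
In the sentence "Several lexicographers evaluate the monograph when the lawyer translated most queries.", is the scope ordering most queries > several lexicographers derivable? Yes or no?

No

*most queries* sits inside the adjunct clause *when the lawyer translated most queries*.
Scope out of an adjunct clause is unavailable: QR respects the adjunct-island constraint.
The inverse ordering *most queries* > *several lexicographers* is therefore underivable.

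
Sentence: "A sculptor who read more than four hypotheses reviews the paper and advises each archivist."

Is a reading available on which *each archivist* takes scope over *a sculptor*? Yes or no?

No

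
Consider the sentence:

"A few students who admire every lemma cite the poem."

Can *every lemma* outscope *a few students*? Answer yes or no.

No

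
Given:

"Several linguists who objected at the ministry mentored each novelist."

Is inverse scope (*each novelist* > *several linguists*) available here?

Yes

Although the sentence contains a relative clause (*who objected at the ministry*), *each novelist* is outside it, in the matrix VP.
No island intervenes, so both surface and inverse scope are derivable.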